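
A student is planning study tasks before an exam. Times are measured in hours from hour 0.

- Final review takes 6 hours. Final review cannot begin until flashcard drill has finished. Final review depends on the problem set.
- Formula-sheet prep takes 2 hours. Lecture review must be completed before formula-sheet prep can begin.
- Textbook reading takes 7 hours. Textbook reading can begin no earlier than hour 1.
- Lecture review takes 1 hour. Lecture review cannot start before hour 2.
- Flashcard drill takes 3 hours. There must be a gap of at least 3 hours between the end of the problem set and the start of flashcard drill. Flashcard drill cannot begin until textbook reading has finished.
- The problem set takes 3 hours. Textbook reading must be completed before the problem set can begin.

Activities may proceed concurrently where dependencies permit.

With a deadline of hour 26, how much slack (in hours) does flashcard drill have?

Textbook reading cannot begin until its own release at hour 1. It runs from hour 1 to 1 + 7 = hour 8.
The problem set waits on textbook reading (finishes hour 8), so it starts at hour 8 and finishes at 8 + 3 = hour 11.
Flashcard drill has to wait for the problem set (finishes hour 11, plus 3-hour gap → hour 14); textbook reading (finishes hour 8). The latest of these is hour 14, so flashcard drill runs hour 14 to 14 + 3 = hour 17.

Working backward from the deadline:
Nothing follows final review; the deadline of hour 26 is its only limit. It must start by 26 − 6 = hour 20.
Since final review (must start by hour 20) depends on it, flashcard drill must finish by hour 20. Backing off its 3-hour duration gives a latest start of hour 17.
So flashcard drill can start as early as hour 14 and as late as hour 17, giving 17 − 14 = 3 hours of slack.

3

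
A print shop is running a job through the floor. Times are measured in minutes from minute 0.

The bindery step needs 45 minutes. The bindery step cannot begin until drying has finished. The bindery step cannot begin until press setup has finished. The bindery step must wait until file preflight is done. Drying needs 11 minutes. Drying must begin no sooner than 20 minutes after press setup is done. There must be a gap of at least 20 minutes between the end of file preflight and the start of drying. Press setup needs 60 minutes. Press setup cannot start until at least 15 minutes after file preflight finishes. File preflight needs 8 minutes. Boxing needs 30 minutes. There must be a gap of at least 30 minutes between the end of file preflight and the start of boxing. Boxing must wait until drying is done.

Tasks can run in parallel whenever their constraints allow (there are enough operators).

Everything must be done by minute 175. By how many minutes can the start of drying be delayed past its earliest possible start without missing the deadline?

Nothing blocks file preflight, so it runs from minute 0 to minute 8.
Press setup cannot begin until file preflight (finishes minute 8, plus 15-minute gap → minute 23). It runs from minute 23 to 23 + 60 = minute 83.
For drying: press setup (finishes minute 83, plus 20-minute gap → minute 103); file preflight (finishes minute 8, plus 20-minute gap → minute 28). Taking the maximum gives a start of minute 103, and it finishes at 103 + 11 = minute 114.

Working backward from the deadline:
The bindery step has no dependents, so it just needs to finish by minute 175. Starting by 175 − 45 = minute 130 achieves that.
Boxing has no dependents, so it just needs to finish by minute 175. Starting by 175 − 30 = minute 145 achieves that.
Drying must finish in time for the bindery step (must start by minute 130); boxing (must start by minute 145). The tightest is minute 130, so drying must start by 130 − 11 = minute 119.
So drying can start as early as minute 103 and as late as minute 119, giving 119 − 103 = 16 minutes of slack.

16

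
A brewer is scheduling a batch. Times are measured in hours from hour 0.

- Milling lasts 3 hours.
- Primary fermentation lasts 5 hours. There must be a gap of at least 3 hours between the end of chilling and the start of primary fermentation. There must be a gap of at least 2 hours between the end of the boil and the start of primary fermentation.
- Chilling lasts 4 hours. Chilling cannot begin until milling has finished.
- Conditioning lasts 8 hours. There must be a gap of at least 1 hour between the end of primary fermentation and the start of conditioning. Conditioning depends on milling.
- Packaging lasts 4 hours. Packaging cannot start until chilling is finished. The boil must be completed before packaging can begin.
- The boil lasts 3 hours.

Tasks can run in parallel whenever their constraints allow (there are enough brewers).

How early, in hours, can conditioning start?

Nothing blocks the boil, so it runs from hour 0 to hour 3.
Milling has no prerequisites, so it starts at hour 0 and finishes at hour 3.
Chilling cannot begin until milling (finishes hour 3). It runs from hour 3 to 3 + 4 = hour 7.
For primary fermentation: chilling (finishes hour 7, plus 3-hour gap → hour 10); the boil (finishes hour 3, plus 2-hour gap → hour 5). Taking the maximum gives a start of hour 10, and it finishes at 10 + 5 = hour 15.
Conditioning waits on primary fermentation (finishes hour 15, plus 1-hour gap → hour 16); milling (finishes hour 3). The latest of these is hour 16, which is the earliest conditioning can start.

16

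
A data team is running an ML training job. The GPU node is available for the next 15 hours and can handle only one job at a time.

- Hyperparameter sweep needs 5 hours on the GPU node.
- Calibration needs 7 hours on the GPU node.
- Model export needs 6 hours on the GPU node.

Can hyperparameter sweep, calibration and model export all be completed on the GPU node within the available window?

Running back to back, the jobs need 5 + 7 + 6 = 18 hours on the GPU node.
Since 18 > 15, they cannot all fit.

No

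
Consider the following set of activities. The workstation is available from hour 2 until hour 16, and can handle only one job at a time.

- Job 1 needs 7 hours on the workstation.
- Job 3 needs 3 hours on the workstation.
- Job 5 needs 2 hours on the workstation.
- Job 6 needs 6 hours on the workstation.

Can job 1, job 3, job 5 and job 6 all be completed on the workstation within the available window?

No

The workstation window is 16 − 2 = 14 hours.
Running back to back, the jobs need 7 + 3 + 2 + 6 = 18 hours on the workstation.
Since 18 > 14, they cannot all fit.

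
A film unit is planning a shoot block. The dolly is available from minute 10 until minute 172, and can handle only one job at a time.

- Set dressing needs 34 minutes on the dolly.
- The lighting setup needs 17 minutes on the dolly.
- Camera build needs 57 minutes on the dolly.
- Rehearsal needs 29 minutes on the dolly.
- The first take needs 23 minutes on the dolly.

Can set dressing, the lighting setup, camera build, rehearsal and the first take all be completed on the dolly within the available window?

The dolly window is 172 − 10 = 162 minutes.
Running back to back, the jobs need 34 + 17 + 57 + 29 + 23 = 160 minutes on the dolly.
Since 160 ≤ 162, they fit within the window.

Yes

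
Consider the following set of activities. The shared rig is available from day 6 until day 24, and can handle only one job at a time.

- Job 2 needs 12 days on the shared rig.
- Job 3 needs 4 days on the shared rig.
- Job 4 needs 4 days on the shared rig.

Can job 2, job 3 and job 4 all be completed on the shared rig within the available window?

The shared rig window is 24 − 6 = 18 days.
Running back to back, the jobs need 12 + 4 + 4 = 20 days on the shared rig.
Since 20 > 18, they cannot all fit.

No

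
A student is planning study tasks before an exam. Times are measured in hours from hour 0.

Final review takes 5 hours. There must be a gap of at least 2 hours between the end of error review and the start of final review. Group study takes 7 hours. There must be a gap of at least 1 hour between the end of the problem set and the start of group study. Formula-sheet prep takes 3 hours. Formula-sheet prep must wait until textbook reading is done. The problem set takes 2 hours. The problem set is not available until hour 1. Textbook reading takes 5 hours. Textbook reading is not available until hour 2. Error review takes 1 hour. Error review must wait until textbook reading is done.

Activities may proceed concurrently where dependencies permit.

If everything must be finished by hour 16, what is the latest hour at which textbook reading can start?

3

Final review has no dependents, so it just needs to finish by hour 16. Starting by 16 − 5 = hour 11 achieves that.
Error review feeds into final review (must start by hour 11, minus 2-hour gap → hour 9); so error review must finish by hour 9 and therefore start by hour 8.
Formula-sheet prep has no dependents, so it just needs to finish by hour 16. Starting by 16 − 3 = hour 13 achieves that.
For textbook reading: error review (must start by hour 8); formula-sheet prep (must start by hour 13). The most restrictive is hour 8; with a 5-hour duration, textbook reading must start by hour 3.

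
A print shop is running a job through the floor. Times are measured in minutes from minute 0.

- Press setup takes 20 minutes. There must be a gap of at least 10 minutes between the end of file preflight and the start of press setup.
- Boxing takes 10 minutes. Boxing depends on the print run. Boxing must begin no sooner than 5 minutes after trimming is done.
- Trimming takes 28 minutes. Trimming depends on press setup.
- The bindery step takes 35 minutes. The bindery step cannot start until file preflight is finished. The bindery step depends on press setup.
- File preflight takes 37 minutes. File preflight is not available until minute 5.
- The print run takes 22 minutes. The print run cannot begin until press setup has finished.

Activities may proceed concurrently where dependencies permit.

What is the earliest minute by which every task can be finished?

115

File preflight waits on its own release at minute 5, so it starts at minute 5 and finishes at 5 + 37 = minute 42.
Press setup cannot begin until file preflight (finishes minute 42, plus 10-minute gap → minute 52). It runs from minute 52 to 52 + 20 = minute 72.
The bindery step needs all of file preflight (finishes minute 42); press setup (finishes minute 72). That puts its earliest start at minute 72; it finishes at 72 + 35 = minute 107.
Trimming waits on press setup (finishes minute 72), so it starts at minute 72 and finishes at 72 + 28 = minute 100.
The print run waits on press setup (finishes minute 72), so it starts at minute 72 and finishes at 72 + 22 = minute 94.
Boxing has to wait for the print run (finishes minute 94); trimming (finishes minute 100, plus 5-minute gap → minute 105). The latest of these is minute 105, so boxing runs minute 105 to 105 + 10 = minute 115.
All tasks are finished once the last one completes. Finish times: File preflight at 42, Press setup at 72, The print run at 94, Trimming at 100, The bindery step at 107, Boxing at 115. The latest is minute 115.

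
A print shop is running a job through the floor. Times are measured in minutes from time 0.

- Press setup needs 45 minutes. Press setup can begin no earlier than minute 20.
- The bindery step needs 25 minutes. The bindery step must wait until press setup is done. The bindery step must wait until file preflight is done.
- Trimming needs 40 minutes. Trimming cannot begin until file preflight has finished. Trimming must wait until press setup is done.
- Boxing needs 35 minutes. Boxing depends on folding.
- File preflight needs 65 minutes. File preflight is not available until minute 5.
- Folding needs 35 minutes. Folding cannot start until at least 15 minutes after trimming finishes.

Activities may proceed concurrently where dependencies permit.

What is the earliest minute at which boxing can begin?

After its own release at minute 20, press setup can start at minute 20 and finishes at minute 65.
File preflight waits on its own release at minute 5, so it starts at minute 5 and finishes at 5 + 65 = minute 70.
Trimming has to wait for file preflight (finishes minute 70); press setup (finishes minute 65). The latest of these is minute 70, so trimming runs minute 70 to 70 + 40 = minute 110.
Folding waits on trimming (finishes minute 110, plus 15-minute gap → minute 125), so it starts at minute 125 and finishes at 125 + 35 = minute 160.
Boxing waits on folding (finishes minute 160), so the earliest it can start is minute 160.

160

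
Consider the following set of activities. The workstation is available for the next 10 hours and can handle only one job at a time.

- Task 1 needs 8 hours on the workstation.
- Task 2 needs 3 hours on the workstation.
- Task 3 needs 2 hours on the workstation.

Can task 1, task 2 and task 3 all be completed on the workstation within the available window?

Running back to back, the jobs need 8 + 3 + 2 = 13 hours on the workstation.
Since 13 > 10, they cannot all fit.

No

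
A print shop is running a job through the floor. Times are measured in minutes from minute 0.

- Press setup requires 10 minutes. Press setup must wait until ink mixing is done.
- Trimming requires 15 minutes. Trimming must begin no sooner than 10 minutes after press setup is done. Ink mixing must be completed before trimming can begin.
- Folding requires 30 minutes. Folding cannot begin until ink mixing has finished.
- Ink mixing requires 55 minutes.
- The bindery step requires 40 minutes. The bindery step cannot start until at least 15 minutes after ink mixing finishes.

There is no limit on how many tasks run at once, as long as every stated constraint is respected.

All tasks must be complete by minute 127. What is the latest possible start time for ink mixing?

17

Trimming must finish by minute 127; it takes 15 minutes, so it must start by 127 − 15 = minute 112.
Since trimming (must start by minute 112, minus 10-minute gap → minute 102) depends on it, press setup must finish by minute 102. Backing off its 10-minute duration gives a latest start of minute 92.
Nothing follows folding; the deadline of minute 127 is its only limit. It must start by 127 − 30 = minute 97.
Nothing follows the bindery step; the deadline of minute 127 is its only limit. It must start by 127 − 40 = minute 87.
Ink mixing feeds press setup (must start by minute 92); trimming (must start by minute 112); folding (must start by minute 97); the bindery step (must start by minute 87, minus 15-minute gap → minute 72). Taking the minimum, ink mixing must finish by minute 72 and start by 72 − 55 = minute 17.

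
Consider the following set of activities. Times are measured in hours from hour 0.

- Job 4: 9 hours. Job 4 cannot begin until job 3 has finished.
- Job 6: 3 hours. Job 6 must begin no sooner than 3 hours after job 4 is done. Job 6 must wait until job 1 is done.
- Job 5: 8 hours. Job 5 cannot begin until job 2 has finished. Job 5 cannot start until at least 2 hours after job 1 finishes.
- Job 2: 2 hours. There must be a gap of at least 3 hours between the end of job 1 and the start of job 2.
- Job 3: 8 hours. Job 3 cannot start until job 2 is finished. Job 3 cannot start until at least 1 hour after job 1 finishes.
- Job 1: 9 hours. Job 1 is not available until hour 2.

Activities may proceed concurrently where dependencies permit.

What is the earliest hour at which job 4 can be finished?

After its own release at hour 2, job 1 can start at hour 2 and finishes at hour 11.
After job 1 (finishes hour 11, plus 3-hour gap → hour 14), job 2 can start at hour 14 and finishes at hour 16.
Job 3 needs all of job 2 (finishes hour 16); job 1 (finishes hour 11, plus 1-hour gap → hour 12). That puts its earliest start at hour 16; it finishes at 16 + 8 = hour 24.
After job 3 (finishes hour 24), job 4 can start at hour 24 and finishes at hour 33.

33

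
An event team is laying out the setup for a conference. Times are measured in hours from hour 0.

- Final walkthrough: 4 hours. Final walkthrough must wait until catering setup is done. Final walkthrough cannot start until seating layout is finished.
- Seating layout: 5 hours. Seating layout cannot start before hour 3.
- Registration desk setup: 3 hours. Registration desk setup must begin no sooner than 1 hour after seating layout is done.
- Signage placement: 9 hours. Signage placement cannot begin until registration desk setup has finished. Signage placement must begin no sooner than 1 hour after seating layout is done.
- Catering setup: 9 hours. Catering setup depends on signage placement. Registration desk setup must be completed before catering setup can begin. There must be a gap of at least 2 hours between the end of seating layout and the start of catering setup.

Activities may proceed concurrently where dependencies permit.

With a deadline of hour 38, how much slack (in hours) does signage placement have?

4

Seating layout cannot begin until its own release at hour 3. It runs from hour 3 to 3 + 5 = hour 8.
After seating layout (finishes hour 8, plus 1-hour gap → hour 9), registration desk setup can start at hour 9 and finishes at hour 12.
For signage placement: registration desk setup (finishes hour 12); seating layout (finishes hour 8, plus 1-hour gap → hour 9). Taking the maximum gives a start of hour 12, and it finishes at 12 + 9 = hour 21.

Working backward from the deadline:
Final walkthrough has no dependents, so it just needs to finish by hour 38. Starting by 38 − 4 = hour 34 achieves that.
Catering setup feeds into final walkthrough (must start by hour 34); so catering setup must finish by hour 34 and therefore start by hour 25.
Since catering setup (must start by hour 25) depends on it, signage placement must finish by hour 25. Backing off its 9-hour duration gives a latest start of hour 16.
So signage placement can start as early as hour 12 and as late as hour 16, giving 16 − 12 = 4 hours of slack.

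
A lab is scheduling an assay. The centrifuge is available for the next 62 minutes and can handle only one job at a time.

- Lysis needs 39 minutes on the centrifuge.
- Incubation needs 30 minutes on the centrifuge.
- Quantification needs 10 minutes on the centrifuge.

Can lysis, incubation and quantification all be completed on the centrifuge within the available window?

Running back to back, the jobs need 39 + 30 + 10 = 79 minutes on the centrifuge.
Since 79 > 62, they cannot all fit.

No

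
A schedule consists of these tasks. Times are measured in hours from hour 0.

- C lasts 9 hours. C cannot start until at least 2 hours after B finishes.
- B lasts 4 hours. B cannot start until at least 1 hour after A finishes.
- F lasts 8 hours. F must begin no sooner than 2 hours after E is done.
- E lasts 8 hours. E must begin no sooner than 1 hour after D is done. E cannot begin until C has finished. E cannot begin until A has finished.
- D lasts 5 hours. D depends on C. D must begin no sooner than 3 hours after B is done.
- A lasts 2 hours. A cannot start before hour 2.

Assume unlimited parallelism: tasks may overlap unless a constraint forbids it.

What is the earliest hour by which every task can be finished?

44

A waits on its own release at hour 2, so it starts at hour 2 and finishes at 2 + 2 = hour 4.
B waits on A (finishes hour 4, plus 1-hour gap → hour 5), so it starts at hour 5 and finishes at 5 + 4 = hour 9.
C cannot begin until B (finishes hour 9, plus 2-hour gap → hour 11). It runs from hour 11 to 11 + 9 = hour 20.
For D: C (finishes hour 20); B (finishes hour 9, plus 3-hour gap → hour 12). Taking the maximum gives a start of hour 20, and it finishes at 20 + 5 = hour 25.
E cannot start until D (finishes hour 25, plus 1-hour gap → hour 26); C (finishes hour 20); A (finishes hour 4). The controlling bound is hour 26, so E finishes at 26 + 8 = hour 34.
After E (finishes hour 34, plus 2-hour gap → hour 36), F can start at hour 36 and finishes at hour 44.
All tasks are finished once the last one completes. Finish times: A at 4, B at 9, C at 20, D at 25, E at 34, F at 44. The latest is hour 44.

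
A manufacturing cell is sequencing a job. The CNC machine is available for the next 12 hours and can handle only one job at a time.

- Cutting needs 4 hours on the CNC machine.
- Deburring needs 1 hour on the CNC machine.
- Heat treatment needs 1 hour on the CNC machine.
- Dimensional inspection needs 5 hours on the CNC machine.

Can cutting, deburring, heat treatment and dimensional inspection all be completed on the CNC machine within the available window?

Yes

Running back to back, the jobs need 4 + 1 + 1 + 5 = 11 hours on the CNC machine.
Since 11 ≤ 12, they fit within the window.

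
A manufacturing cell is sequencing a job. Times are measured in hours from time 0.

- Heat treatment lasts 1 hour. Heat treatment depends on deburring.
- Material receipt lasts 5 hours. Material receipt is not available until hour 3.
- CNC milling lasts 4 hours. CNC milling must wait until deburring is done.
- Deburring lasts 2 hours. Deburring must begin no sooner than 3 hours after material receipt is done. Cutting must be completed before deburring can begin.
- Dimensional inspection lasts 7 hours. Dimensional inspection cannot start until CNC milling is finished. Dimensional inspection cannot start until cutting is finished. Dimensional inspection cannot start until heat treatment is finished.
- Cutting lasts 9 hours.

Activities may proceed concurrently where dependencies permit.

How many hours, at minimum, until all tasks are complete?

Cutting can start immediately at hour 0; it finishes at hour 9.
Material receipt cannot begin until its own release at hour 3. It runs from hour 3 to 3 + 5 = hour 8.
Deburring needs all of material receipt (finishes hour 8, plus 3-hour gap → hour 11); cutting (finishes hour 9). That puts its earliest start at hour 11; it finishes at 11 + 2 = hour 13.
After deburring (finishes hour 13), heat treatment can start at hour 13 and finishes at hour 14.
CNC milling waits on deburring (finishes hour 13), so it starts at hour 13 and finishes at 13 + 4 = hour 17.
Dimensional inspection cannot start until CNC milling (finishes hour 17); cutting (finishes hour 9); heat treatment (finishes hour 14). The controlling bound is hour 17, so dimensional inspection finishes at 17 + 7 = hour 24.
All tasks are finished once the last one completes. Finish times: Material receipt at 8, Cutting at 9, Deburring at 13, CNC milling at 17, Heat treatment at 14, Dimensional inspection at 24. The latest is hour 24.

24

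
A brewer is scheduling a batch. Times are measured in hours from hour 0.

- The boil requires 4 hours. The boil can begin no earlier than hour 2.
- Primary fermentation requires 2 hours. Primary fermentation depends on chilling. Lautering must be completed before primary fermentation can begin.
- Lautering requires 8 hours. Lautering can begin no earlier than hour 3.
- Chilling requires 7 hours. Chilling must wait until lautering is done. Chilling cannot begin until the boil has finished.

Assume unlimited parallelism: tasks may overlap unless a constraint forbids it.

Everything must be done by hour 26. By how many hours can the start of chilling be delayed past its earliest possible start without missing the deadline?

6

After its own release at hour 2, the boil can start at hour 2 and finishes at hour 6.
Lautering cannot begin until its own release at hour 3. It runs from hour 3 to 3 + 8 = hour 11.
Chilling cannot start until lautering (finishes hour 11); the boil (finishes hour 6). The controlling bound is hour 11, so chilling finishes at 11 + 7 = hour 18.

Working backward from the deadline:
To finish by hour 26, primary fermentation (duration 2) must start no later than hour 24.
Chilling feeds into primary fermentation (must start by hour 24); so chilling must finish by hour 24 and therefore start by hour 17.
So chilling can start as early as hour 11 and as late as hour 17, giving 17 − 11 = 6 hours of slack.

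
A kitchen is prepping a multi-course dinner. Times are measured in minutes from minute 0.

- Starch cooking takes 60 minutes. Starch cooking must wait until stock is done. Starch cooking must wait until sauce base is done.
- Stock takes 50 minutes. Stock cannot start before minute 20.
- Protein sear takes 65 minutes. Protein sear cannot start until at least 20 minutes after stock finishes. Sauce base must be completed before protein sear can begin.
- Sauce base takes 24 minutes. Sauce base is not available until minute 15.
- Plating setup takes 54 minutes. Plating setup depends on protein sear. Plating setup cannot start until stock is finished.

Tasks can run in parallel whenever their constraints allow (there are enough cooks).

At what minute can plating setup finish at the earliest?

Sauce base cannot begin until its own release at minute 15. It runs from minute 15 to 15 + 24 = minute 39.
Stock cannot begin until its own release at minute 20. It runs from minute 20 to 20 + 50 = minute 70.
Protein sear cannot start until stock (finishes minute 70, plus 20-minute gap → minute 90); sauce base (finishes minute 39). The controlling bound is minute 90, so protein sear finishes at 90 + 65 = minute 155.
Plating setup has to wait for protein sear (finishes minute 155); stock (finishes minute 70). The latest of these is minute 155, so plating setup runs minute 155 to 155 + 54 = minute 209.

209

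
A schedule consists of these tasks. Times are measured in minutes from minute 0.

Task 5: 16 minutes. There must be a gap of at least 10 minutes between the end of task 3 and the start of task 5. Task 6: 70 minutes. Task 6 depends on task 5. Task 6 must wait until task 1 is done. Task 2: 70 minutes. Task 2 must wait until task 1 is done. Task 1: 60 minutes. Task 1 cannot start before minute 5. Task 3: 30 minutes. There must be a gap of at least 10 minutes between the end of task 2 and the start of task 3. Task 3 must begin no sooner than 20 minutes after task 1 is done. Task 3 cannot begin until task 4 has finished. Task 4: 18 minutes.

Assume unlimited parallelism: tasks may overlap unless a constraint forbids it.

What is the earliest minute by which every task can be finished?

Task 4 can start immediately at minute 0; it finishes at minute 18.
Task 1 waits on its own release at minute 5, so it starts at minute 5 and finishes at 5 + 60 = minute 65.
After task 1 (finishes minute 65), task 2 can start at minute 65 and finishes at minute 135.
Task 3 has to wait for task 2 (finishes minute 135, plus 10-minute gap → minute 145); task 1 (finishes minute 65, plus 20-minute gap → minute 85); task 4 (finishes minute 18). The latest of these is minute 145, so task 3 runs minute 145 to 145 + 30 = minute 175.
Task 5 waits on task 3 (finishes minute 175, plus 10-minute gap → minute 185), so it starts at minute 185 and finishes at 185 + 16 = minute 201.
For task 6: task 5 (finishes minute 201); task 1 (finishes minute 65). Taking the maximum gives a start of minute 201, and it finishes at 201 + 70 = minute 271.
All tasks are finished once the last one completes. Finish times: Task 1 at 65, Task 2 at 135, Task 3 at 175, Task 4 at 18, Task 5 at 201, Task 6 at 271. The latest is minute 271.

271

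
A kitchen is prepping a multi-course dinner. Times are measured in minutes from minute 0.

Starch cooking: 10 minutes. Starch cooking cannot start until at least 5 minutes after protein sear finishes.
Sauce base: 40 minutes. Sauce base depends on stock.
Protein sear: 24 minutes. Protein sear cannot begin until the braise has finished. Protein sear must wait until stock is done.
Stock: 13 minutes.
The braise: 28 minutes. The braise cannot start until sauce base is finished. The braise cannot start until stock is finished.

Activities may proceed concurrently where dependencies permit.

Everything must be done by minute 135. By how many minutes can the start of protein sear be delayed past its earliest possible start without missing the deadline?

Stock has no prerequisites, so it starts at minute 0 and finishes at minute 13.
Sauce base waits on stock (finishes minute 13), so it starts at minute 13 and finishes at 13 + 40 = minute 53.
The braise cannot start until sauce base (finishes minute 53); stock (finishes minute 13). The controlling bound is minute 53, so the braise finishes at 53 + 28 = minute 81.
For protein sear: the braise (finishes minute 81); stock (finishes minute 13). Taking the maximum gives a start of minute 81, and it finishes at 81 + 24 = minute 105.

Working backward from the deadline:
Nothing follows starch cooking; the deadline of minute 135 is its only limit. It must start by 135 − 10 = minute 125.
Since starch cooking (must start by minute 125, minus 5-minute gap → minute 120) depends on it, protein sear must finish by minute 120. Backing off its 24-minute duration gives a latest start of minute 96.
So protein sear can start as early as minute 81 and as late as minute 96, giving 96 − 81 = 15 minutes of slack.

15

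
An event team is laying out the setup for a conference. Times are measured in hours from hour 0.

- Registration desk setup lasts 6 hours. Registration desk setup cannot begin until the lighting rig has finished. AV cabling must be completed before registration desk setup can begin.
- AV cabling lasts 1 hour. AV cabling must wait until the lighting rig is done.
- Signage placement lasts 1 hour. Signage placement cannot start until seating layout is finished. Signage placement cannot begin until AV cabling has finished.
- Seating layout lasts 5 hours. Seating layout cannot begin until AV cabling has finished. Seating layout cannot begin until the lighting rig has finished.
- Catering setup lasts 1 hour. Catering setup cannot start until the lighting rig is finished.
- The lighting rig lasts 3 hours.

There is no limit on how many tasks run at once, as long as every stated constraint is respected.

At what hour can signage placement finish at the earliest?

Nothing blocks the lighting rig, so it runs from hour 0 to hour 3.
AV cabling cannot begin until the lighting rig (finishes hour 3). It runs from hour 3 to 3 + 1 = hour 4.
For seating layout: AV cabling (finishes hour 4); the lighting rig (finishes hour 3). Taking the maximum gives a start of hour 4, and it finishes at 4 + 5 = hour 9.
Signage placement needs all of seating layout (finishes hour 9); AV cabling (finishes hour 4). That puts its earliest start at hour 9; it finishes at 9 + 1 = hour 10.

10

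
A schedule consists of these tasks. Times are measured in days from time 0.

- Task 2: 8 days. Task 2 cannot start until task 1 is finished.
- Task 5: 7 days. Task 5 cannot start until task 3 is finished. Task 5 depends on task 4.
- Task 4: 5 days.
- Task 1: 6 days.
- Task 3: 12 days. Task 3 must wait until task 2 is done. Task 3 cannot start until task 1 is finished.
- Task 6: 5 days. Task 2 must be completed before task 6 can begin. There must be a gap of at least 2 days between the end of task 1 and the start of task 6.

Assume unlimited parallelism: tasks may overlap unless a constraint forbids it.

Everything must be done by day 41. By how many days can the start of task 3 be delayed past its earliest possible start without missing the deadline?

Task 1 can start immediately at day 0; it finishes at day 6.
Task 2 waits on task 1 (finishes day 6), so it starts at day 6 and finishes at 6 + 8 = day 14.
For task 3: task 2 (finishes day 14); task 1 (finishes day 6). Taking the maximum gives a start of day 14, and it finishes at 14 + 12 = day 26.

Working backward from the deadline:
To finish by day 41, task 5 (duration 7) must start no later than day 34.
Task 3 has to be done before task 5 (must start by day 34). That means finishing by day 34, i.e. starting by 34 − 12 = day 22.
So task 3 can start as early as day 14 and as late as day 22, giving 22 − 14 = 8 days of slack.

8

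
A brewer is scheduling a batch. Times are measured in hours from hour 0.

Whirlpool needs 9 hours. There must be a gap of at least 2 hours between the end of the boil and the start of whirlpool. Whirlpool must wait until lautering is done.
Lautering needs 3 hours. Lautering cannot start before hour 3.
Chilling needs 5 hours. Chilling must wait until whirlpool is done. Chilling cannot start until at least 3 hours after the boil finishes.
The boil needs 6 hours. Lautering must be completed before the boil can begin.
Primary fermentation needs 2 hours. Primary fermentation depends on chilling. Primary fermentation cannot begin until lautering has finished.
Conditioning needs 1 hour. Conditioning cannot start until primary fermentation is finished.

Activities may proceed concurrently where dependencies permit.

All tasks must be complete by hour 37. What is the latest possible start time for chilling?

29

To finish by hour 37, conditioning (duration 1) must start no later than hour 36.
Since conditioning (must start by hour 36) depends on it, primary fermentation must finish by hour 36. Backing off its 2-hour duration gives a latest start of hour 34.
Since primary fermentation (must start by hour 34) depends on it, chilling must finish by hour 34. Backing off its 5-hour duration gives a latest start of hour 29.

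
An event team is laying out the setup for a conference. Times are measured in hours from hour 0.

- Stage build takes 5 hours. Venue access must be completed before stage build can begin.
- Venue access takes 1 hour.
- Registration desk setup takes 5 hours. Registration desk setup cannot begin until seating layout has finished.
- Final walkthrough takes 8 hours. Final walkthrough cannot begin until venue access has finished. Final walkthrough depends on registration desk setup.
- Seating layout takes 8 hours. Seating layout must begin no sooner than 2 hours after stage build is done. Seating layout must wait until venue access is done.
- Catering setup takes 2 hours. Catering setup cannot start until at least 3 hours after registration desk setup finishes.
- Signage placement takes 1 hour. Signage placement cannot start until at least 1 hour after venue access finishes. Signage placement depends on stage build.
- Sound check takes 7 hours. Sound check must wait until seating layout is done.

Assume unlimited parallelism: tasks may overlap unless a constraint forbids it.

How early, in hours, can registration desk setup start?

Nothing blocks venue access, so it runs from hour 0 to hour 1.
Stage build waits on venue access (finishes hour 1), so it starts at hour 1 and finishes at 1 + 5 = hour 6.
For seating layout: stage build (finishes hour 6, plus 2-hour gap → hour 8); venue access (finishes hour 1). Taking the maximum gives a start of hour 8, and it finishes at 8 + 8 = hour 16.
Registration desk setup waits on seating layout (finishes hour 16), so the earliest it can start is hour 16.

16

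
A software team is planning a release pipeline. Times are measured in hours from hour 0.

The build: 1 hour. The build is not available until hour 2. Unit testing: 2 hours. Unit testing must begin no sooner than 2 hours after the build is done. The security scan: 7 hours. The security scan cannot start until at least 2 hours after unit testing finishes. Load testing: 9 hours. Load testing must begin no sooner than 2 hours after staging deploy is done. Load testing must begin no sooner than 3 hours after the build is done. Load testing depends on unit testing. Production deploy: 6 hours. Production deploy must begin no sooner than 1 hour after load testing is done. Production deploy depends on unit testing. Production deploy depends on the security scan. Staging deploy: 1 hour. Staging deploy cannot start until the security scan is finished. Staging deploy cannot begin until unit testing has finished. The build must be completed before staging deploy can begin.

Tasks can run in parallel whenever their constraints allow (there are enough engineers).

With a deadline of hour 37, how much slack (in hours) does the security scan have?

The build waits on its own release at hour 2, so it starts at hour 2 and finishes at 2 + 1 = hour 3.
Unit testing waits on the build (finishes hour 3, plus 2-hour gap → hour 5), so it starts at hour 5 and finishes at 5 + 2 = hour 7.
The security scan cannot begin until unit testing (finishes hour 7, plus 2-hour gap → hour 9). It runs from hour 9 to 9 + 7 = hour 16.

Working backward from the deadline:
Production deploy has no dependents, so it just needs to finish by hour 37. Starting by 37 − 6 = hour 31 achieves that.
Load testing must finish before production deploy (must start by hour 31, minus 1-hour gap → hour 30). With a 9-hour duration, load testing must start by 30 − 9 = hour 21.
Staging deploy feeds into load testing (must start by hour 21, minus 2-hour gap → hour 19); so staging deploy must finish by hour 19 and therefore start by hour 18.
The security scan feeds staging deploy (must start by hour 18); production deploy (must start by hour 31). Taking the minimum, the security scan must finish by hour 18 and start by 18 − 7 = hour 11.
So the security scan can start as early as hour 9 and as late as hour 11, giving 11 − 9 = 2 hours of slack.

2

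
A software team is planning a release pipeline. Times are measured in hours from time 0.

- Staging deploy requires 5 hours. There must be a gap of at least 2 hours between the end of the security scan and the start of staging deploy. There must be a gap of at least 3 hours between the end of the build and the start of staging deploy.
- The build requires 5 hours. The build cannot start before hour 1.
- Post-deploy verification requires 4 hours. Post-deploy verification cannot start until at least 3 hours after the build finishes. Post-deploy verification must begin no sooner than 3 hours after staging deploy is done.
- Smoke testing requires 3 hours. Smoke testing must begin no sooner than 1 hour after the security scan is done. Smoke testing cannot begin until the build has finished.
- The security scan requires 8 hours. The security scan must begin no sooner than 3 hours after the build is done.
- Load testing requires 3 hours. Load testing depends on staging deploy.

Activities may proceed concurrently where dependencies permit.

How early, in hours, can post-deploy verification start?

The build cannot begin until its own release at hour 1. It runs from hour 1 to 1 + 5 = hour 6.
The security scan cannot begin until the build (finishes hour 6, plus 3-hour gap → hour 9). It runs from hour 9 to 9 + 8 = hour 17.
Staging deploy has to wait for the security scan (finishes hour 17, plus 2-hour gap → hour 19); the build (finishes hour 6, plus 3-hour gap → hour 9). The latest of these is hour 19, so staging deploy runs hour 19 to 19 + 5 = hour 24.
Post-deploy verification waits on the build (finishes hour 6, plus 3-hour gap → hour 9); staging deploy (finishes hour 24, plus 3-hour gap → hour 27). The latest of these is hour 27, which is the earliest post-deploy verification can start.

27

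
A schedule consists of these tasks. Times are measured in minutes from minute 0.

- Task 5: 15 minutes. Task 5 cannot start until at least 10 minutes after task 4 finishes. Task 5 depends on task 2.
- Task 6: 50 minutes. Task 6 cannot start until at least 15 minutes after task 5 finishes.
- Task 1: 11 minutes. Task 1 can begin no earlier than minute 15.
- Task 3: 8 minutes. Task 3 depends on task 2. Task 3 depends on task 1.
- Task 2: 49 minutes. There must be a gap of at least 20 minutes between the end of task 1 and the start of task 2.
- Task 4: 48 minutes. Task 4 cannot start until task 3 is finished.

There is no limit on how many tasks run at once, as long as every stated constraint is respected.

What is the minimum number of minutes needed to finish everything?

Task 1 waits on its own release at minute 15, so it starts at minute 15 and finishes at 15 + 11 = minute 26.
After task 1 (finishes minute 26, plus 20-minute gap → minute 46), task 2 can start at minute 46 and finishes at minute 95.
Task 3 cannot start until task 2 (finishes minute 95); task 1 (finishes minute 26). The controlling bound is minute 95, so task 3 finishes at 95 + 8 = minute 103.
Task 4 waits on task 3 (finishes minute 103), so it starts at minute 103 and finishes at 103 + 48 = minute 151.
Task 5 cannot start until task 4 (finishes minute 151, plus 10-minute gap → minute 161); task 2 (finishes minute 95). The controlling bound is minute 161, so task 5 finishes at 161 + 15 = minute 176.
After task 5 (finishes minute 176, plus 15-minute gap → minute 191), task 6 can start at minute 191 and finishes at minute 241.
All tasks are finished once the last one completes. Finish times: Task 1 at 26, Task 2 at 95, Task 3 at 103, Task 4 at 151, Task 5 at 176, Task 6 at 241. The latest is minute 241.

241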